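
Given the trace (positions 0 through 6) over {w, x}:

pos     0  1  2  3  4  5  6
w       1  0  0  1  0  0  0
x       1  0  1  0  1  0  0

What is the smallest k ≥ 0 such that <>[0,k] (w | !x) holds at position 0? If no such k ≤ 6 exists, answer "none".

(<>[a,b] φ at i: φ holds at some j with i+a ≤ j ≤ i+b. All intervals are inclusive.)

Scan j = 0,1,… for (w | !x):
  j=0: holds
First hit at j=0, so smallest k = 0-0 = 0.

0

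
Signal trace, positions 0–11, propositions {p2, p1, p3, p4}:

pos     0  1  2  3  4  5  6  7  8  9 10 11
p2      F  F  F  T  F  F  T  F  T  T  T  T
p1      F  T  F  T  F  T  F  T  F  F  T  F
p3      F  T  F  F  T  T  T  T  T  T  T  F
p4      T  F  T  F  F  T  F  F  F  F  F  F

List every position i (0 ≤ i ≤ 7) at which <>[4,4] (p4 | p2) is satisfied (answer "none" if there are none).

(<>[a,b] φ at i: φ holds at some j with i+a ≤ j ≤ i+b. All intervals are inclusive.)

1, 2, 4, 5, 6, 7

Evaluate at each i in [0,7]:
  i=0: ✗ (none in [4,4])
  i=1: ✓ (witness j=5)
  i=2: ✓ (witness j=6)
  i=3: ✗ (none in [7,7])
  i=4: ✓ (witness j=8)
  i=5: ✓ (witness j=9)
  i=6: ✓ (witness j=10)
  i=7: ✓ (witness j=11)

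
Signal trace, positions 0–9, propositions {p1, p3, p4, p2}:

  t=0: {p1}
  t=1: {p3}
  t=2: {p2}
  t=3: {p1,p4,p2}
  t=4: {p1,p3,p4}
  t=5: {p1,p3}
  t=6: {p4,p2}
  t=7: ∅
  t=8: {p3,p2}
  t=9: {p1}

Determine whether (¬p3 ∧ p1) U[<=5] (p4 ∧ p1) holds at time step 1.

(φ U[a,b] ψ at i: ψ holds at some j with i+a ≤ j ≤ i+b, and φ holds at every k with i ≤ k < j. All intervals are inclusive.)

Need some j in [1,6] with (p4 ∧ p1), and (¬p3 ∧ p1) at every k in [1,j-1].
  j=1: (p4 ∧ p1) false.
  j=2: (p4 ∧ p1) false.
  j=3: (p4 ∧ p1) holds, but (¬p3 ∧ p1) fails at k=1 → not this j.
  j=4: (p4 ∧ p1) holds, but (¬p3 ∧ p1) fails at k=1 → not this j.
  j=5: (p4 ∧ p1) false.
  j=6: (p4 ∧ p1) false.
No j in the window works → until fails.

Does not hold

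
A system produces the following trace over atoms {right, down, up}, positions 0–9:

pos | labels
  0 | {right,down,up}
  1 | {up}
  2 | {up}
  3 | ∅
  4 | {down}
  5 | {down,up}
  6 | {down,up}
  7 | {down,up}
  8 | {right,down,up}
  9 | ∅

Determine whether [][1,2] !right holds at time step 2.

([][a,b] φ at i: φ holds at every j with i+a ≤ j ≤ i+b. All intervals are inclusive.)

Holds

Check !right at every j in [3,4]:
  j=3: true
  j=4: true
All positions satisfy it → formula holds.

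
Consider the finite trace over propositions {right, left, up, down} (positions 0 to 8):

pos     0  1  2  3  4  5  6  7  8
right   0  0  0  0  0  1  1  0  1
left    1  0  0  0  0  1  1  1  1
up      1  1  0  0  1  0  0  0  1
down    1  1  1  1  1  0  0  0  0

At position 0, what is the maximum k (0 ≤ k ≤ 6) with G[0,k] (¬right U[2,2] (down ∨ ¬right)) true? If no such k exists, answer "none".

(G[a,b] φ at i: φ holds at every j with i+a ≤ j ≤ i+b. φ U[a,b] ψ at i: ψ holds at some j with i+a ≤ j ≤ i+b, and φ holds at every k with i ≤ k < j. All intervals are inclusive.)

(¬right U[2,2] (down ∨ ¬right)) must hold from j=0 onward; find where it first fails.
  j=0: holds
  j=1: holds
  j=2: holds
  j=3: fails
Holds on [0,2], so largest k = 2.

2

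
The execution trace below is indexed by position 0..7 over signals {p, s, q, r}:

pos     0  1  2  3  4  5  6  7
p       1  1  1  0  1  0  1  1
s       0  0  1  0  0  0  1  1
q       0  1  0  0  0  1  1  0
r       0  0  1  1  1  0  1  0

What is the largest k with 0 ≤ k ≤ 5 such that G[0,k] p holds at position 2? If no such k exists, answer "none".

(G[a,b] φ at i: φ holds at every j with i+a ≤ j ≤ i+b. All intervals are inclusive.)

p must hold from j=2 onward; find where it first fails.
  j=2: holds
  j=3: fails
Holds on [2,2], so largest k = 0.

0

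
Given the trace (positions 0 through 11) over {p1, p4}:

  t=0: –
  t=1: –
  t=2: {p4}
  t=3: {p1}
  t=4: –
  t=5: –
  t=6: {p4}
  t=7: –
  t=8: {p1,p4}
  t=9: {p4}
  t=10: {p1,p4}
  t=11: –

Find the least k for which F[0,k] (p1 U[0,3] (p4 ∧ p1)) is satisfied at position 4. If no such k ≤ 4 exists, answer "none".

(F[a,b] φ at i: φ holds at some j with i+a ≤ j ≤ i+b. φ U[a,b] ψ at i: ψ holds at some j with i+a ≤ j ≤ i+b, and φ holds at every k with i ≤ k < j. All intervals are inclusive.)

Scan j = 4,5,… for (p1 U[0,3] (p4 ∧ p1)):
  j=4: fails
  j=5: fails
  j=6: fails
  j=7: fails
  j=8: holds
First hit at j=8, so smallest k = 8-4 = 4.

4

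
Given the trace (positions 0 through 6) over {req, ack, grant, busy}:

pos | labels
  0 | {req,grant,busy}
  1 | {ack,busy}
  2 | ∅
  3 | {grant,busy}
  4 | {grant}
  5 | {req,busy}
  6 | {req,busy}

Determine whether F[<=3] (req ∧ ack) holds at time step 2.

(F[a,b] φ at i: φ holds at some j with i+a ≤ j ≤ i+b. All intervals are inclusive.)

Check (req ∧ ack) at each j in [2,5]:
  j=2: false
  j=3: false
  j=4: false
  j=5: false
No position in the window satisfies it → formula fails.

No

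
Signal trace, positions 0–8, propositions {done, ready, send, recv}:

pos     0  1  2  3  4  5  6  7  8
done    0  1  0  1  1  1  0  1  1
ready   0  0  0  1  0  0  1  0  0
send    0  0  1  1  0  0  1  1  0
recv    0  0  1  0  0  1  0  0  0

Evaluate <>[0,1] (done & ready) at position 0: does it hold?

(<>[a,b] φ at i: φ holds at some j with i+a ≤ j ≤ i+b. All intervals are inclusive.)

Does not hold

Check (done & ready) at each j in [0,1]:
  j=0: false
  j=1: false
No position in the window satisfies it → formula fails.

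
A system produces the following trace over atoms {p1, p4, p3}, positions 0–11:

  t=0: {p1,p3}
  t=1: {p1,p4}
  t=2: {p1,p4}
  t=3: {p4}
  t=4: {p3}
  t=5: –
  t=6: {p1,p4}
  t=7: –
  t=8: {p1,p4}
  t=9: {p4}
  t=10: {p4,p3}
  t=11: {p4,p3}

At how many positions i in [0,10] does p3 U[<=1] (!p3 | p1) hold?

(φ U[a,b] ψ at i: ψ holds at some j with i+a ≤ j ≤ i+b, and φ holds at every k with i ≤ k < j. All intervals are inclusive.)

10

Evaluate at each i in [0,10]:
  i=0: ✓ (rhs at j=0)
  i=1: ✓ (rhs at j=1)
  i=2: ✓ (rhs at j=2)
  i=3: ✓ (rhs at j=3)
  i=4: ✓ (rhs at j=5; lhs holds on [4,4])
  i=5: ✓ (rhs at j=5)
  i=6: ✓ (rhs at j=6)
  i=7: ✓ (rhs at j=7)
  i=8: ✓ (rhs at j=8)
  i=9: ✓ (rhs at j=9)
  i=10: ✗ (no rhs in [10,11])
Positions where it holds: {0, 1, 2, 3, 4, 5, 6, 7, 8, 9} → 10.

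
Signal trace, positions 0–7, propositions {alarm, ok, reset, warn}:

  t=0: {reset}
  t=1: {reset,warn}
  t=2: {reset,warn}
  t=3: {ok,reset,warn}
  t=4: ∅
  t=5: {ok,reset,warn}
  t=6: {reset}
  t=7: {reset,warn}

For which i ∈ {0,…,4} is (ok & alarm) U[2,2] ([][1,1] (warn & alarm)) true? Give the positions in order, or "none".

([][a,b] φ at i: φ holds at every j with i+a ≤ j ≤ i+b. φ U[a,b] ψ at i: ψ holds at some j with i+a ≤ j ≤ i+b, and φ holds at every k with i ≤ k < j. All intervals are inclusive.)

Evaluate at each i in [0,4]:
  i=0: ✗ (no rhs in [2,2])
  i=1: ✗ (no rhs in [3,3])
  i=2: ✗ (no rhs in [4,4])
  i=3: ✗ (no rhs in [5,5])
  i=4: ✗ (no rhs in [6,6])

none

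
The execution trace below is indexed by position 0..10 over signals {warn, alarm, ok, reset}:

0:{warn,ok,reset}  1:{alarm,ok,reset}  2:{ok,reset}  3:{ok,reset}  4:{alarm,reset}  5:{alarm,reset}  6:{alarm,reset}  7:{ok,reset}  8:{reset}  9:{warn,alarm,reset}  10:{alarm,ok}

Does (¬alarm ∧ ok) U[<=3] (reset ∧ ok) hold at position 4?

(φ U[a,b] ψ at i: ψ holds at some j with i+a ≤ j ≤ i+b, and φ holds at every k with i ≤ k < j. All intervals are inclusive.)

Need some j in [4,7] with (reset ∧ ok), and (¬alarm ∧ ok) at every k in [4,j-1].
  j=4: (reset ∧ ok) false.
  j=5: (reset ∧ ok) false.
  j=6: (reset ∧ ok) false.
  j=7: (reset ∧ ok) holds, but (¬alarm ∧ ok) fails at k=4 → not this j.
No j in the window works → until fails.

No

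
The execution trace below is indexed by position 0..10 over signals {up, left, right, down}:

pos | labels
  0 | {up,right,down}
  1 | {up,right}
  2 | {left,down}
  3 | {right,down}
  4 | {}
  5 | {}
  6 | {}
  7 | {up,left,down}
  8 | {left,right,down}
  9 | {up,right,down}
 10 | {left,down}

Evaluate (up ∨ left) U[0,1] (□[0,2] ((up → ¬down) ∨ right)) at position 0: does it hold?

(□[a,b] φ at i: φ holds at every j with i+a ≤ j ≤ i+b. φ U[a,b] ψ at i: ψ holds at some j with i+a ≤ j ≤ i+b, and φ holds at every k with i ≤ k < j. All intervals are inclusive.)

True

Need some j in [0,1] with □[0,2] ((up → ¬down) ∨ right), and (up ∨ left) at every k in [0,j-1].
  j=0: □[0,2] ((up → ¬down) ∨ right) holds; no prefix to check → satisfied.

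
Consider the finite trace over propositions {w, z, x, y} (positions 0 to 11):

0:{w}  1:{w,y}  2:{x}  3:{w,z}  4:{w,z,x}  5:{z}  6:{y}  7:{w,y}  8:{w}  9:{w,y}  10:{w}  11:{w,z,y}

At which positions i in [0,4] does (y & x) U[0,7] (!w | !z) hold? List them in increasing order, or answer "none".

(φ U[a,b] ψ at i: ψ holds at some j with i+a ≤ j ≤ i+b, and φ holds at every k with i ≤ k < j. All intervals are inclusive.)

Evaluate at each i in [0,4]:
  i=0: ✓ (rhs at j=0)
  i=1: ✓ (rhs at j=1)
  i=2: ✓ (rhs at j=2)
  i=3: ✗ (lhs fails at k=3 before rhs at j=5)
  i=4: ✗ (lhs fails at k=4 before rhs at j=5)

0, 1, 2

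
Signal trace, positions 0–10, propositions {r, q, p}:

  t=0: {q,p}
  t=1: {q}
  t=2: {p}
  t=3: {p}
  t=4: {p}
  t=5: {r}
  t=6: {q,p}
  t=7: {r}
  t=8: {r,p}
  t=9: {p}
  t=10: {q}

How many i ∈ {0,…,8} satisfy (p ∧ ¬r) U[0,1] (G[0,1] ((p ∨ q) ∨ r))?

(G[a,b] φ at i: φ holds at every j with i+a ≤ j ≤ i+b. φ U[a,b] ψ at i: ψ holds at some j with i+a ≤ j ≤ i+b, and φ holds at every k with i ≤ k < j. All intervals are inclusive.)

Evaluate at each i in [0,8]:
  i=0: ✓ (rhs at j=0)
  i=1: ✓ (rhs at j=1)
  i=2: ✓ (rhs at j=2)
  i=3: ✓ (rhs at j=3)
  i=4: ✓ (rhs at j=4)
  i=5: ✓ (rhs at j=5)
  i=6: ✓ (rhs at j=6)
  i=7: ✓ (rhs at j=7)
  i=8: ✓ (rhs at j=8)
Positions where it holds: {0, 1, 2, 3, 4, 5, 6, 7, 8} → 9.

9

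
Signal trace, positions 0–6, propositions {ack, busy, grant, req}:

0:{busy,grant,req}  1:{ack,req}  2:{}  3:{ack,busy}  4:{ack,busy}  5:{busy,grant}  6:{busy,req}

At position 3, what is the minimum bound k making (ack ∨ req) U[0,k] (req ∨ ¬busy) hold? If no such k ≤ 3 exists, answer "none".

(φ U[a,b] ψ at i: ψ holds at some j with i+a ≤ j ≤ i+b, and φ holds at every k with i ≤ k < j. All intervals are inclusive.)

Need earliest j ≥ 3 with (req ∨ ¬busy), and (ack ∨ req) at every k in [3,j-1].
  j=3: rhs fails.
  j=4: rhs fails.
  j=5: rhs fails.
  j=6: rhs holds but lhs fails at k=5.
No witness within the range → none.

none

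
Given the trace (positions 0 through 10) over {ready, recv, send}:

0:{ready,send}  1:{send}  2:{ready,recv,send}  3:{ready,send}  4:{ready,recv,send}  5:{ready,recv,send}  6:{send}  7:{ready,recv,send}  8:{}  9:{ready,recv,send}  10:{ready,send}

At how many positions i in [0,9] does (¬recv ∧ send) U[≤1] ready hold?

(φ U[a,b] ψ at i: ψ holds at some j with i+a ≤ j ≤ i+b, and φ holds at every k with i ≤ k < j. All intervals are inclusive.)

Evaluate at each i in [0,9]:
  i=0: ✓ (rhs at j=0)
  i=1: ✓ (rhs at j=2; lhs holds on [1,1])
  i=2: ✓ (rhs at j=2)
  i=3: ✓ (rhs at j=3)
  i=4: ✓ (rhs at j=4)
  i=5: ✓ (rhs at j=5)
  i=6: ✓ (rhs at j=7; lhs holds on [6,6])
  i=7: ✓ (rhs at j=7)
  i=8: ✗ (lhs fails at k=8 before rhs at j=9)
  i=9: ✓ (rhs at j=9)
Positions where it holds: {0, 1, 2, 3, 4, 5, 6, 7, 9} → 9.

9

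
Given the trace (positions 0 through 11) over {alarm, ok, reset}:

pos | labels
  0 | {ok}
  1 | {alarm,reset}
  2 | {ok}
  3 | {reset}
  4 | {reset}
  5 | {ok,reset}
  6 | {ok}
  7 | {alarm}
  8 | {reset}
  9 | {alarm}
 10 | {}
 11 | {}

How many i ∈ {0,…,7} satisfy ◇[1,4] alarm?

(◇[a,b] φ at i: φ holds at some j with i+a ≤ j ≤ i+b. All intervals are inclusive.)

Evaluate at each i in [0,7]:
  i=0: ✓ (witness j=1)
  i=1: ✗ (none in [2,5])
  i=2: ✗ (none in [3,6])
  i=3: ✓ (witness j=7)
  i=4: ✓ (witness j=7)
  i=5: ✓ (witness j=7)
  i=6: ✓ (witness j=7)
  i=7: ✓ (witness j=9)
Positions where it holds: {0, 3, 4, 5, 6, 7} → 6.

6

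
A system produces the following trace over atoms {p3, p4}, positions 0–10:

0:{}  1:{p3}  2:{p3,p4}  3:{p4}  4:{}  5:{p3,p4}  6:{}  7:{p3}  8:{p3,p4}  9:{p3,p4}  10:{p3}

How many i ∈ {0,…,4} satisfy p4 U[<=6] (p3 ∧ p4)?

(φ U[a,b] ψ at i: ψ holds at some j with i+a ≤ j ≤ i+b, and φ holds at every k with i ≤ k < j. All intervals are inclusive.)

1

Evaluate at each i in [0,4]:
  i=0: ✗ (lhs fails at k=0 before rhs at j=2)
  i=1: ✗ (lhs fails at k=1 before rhs at j=2)
  i=2: ✓ (rhs at j=2)
  i=3: ✗ (lhs fails at k=4 before rhs at j=5)
  i=4: ✗ (lhs fails at k=4 before rhs at j=5)
Positions where it holds: {2} → 1.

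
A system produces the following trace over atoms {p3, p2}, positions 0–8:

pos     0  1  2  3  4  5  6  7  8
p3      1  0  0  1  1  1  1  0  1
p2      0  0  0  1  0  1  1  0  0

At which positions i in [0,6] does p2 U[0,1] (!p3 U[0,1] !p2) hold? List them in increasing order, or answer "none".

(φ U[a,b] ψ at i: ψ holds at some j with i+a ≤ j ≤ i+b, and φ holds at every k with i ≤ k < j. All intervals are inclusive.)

Evaluate at each i in [0,6]:
  i=0: ✓ (rhs at j=0)
  i=1: ✓ (rhs at j=1)
  i=2: ✓ (rhs at j=2)
  i=3: ✓ (rhs at j=4; lhs holds on [3,3])
  i=4: ✓ (rhs at j=4)
  i=5: ✗ (no rhs in [5,6])
  i=6: ✓ (rhs at j=7; lhs holds on [6,6])

0, 1, 2, 3, 4, 6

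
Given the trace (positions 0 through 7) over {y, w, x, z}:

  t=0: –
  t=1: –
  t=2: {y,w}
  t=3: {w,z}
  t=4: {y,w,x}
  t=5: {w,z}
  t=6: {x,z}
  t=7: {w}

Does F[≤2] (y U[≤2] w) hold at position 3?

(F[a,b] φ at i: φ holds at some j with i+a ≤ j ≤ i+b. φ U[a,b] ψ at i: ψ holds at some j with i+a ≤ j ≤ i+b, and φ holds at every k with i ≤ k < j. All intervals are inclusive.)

Check (y U[≤2] w) at each j in [3,5]:
  j=3: holds
  j=4: holds
  j=5: holds
Found at j=3 → formula holds.

Yes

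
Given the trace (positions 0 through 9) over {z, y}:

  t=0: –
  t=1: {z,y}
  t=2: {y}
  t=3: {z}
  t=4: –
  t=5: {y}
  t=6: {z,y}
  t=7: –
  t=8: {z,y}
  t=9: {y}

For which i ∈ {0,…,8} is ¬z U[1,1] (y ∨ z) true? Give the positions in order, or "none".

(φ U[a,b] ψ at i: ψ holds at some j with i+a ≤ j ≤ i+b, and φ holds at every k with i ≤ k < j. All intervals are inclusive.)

0, 2, 4, 5, 7

Evaluate at each i in [0,8]:
  i=0: ✓ (rhs at j=1; lhs holds on [0,0])
  i=1: ✗ (lhs fails at k=1 before rhs at j=2)
  i=2: ✓ (rhs at j=3; lhs holds on [2,2])
  i=3: ✗ (no rhs in [4,4])
  i=4: ✓ (rhs at j=5; lhs holds on [4,4])
  i=5: ✓ (rhs at j=6; lhs holds on [5,5])
  i=6: ✗ (no rhs in [7,7])
  i=7: ✓ (rhs at j=8; lhs holds on [7,7])
  i=8: ✗ (lhs fails at k=8 before rhs at j=9)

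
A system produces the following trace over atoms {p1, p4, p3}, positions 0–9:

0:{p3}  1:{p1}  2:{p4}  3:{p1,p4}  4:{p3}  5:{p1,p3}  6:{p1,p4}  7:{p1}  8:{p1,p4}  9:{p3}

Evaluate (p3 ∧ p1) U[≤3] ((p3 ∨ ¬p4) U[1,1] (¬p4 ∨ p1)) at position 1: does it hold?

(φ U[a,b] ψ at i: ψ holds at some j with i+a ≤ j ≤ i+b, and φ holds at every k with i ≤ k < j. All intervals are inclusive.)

False

Need some j in [1,4] with ((p3 ∨ ¬p4) U[1,1] (¬p4 ∨ p1)), and (p3 ∧ p1) at every k in [1,j-1].
  j=1: ((p3 ∨ ¬p4) U[1,1] (¬p4 ∨ p1)) — fails.
  j=2: ((p3 ∨ ¬p4) U[1,1] (¬p4 ∨ p1)) — fails.
  j=3: ((p3 ∨ ¬p4) U[1,1] (¬p4 ∨ p1)) — fails.
  j=4: ((p3 ∨ ¬p4) U[1,1] (¬p4 ∨ p1)) holds, but (p3 ∧ p1) fails at k=1 → not this j.
No j in the window works → until fails.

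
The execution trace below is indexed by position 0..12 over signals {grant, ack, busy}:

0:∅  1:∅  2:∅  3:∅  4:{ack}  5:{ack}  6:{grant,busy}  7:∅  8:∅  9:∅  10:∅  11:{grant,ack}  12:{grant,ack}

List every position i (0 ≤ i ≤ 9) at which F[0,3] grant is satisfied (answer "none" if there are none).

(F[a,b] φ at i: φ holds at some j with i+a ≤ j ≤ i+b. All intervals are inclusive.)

Evaluate at each i in [0,9]:
  i=0: ✗ (none in [0,3])
  i=1: ✗ (none in [1,4])
  i=2: ✗ (none in [2,5])
  i=3: ✓ (witness j=6)
  i=4: ✓ (witness j=6)
  i=5: ✓ (witness j=6)
  i=6: ✓ (witness j=6)
  i=7: ✗ (none in [7,10])
  i=8: ✓ (witness j=11)
  i=9: ✓ (witness j=11)

3, 4, 5, 6, 8, 9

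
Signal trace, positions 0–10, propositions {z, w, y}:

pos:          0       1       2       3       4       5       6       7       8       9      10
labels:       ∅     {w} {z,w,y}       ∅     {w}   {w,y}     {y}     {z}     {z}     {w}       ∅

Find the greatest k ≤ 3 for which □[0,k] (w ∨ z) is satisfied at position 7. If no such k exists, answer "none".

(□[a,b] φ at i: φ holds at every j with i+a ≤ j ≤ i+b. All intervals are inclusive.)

(w ∨ z) must hold from j=7 onward; find where it first fails.
  j=7: holds
  j=8: holds
  j=9: holds
  j=10: fails
Holds on [7,9], so largest k = 2.

2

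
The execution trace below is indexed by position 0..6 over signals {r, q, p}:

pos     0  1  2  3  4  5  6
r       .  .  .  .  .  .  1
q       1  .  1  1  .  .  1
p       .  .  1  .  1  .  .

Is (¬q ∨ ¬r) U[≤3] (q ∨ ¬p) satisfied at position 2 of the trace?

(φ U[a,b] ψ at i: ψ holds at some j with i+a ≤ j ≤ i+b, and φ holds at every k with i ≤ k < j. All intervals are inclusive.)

Yes

Need some j in [2,5] with (q ∨ ¬p), and (¬q ∨ ¬r) at every k in [2,j-1].
  j=2: (q ∨ ¬p) holds; no prefix to check → satisfied.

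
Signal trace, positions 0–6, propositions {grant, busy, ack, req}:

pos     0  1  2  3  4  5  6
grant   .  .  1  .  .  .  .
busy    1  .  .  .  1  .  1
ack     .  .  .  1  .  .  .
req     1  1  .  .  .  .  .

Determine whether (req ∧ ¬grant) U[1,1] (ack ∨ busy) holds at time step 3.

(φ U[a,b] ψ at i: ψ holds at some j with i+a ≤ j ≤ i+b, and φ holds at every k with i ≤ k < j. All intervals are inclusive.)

No

Need some j in [4,4] with (ack ∨ busy), and (req ∧ ¬grant) at every k in [3,j-1].
  j=4: (ack ∨ busy) holds, but (req ∧ ¬grant) fails at k=3 → not this j.
No j in the window works → until fails.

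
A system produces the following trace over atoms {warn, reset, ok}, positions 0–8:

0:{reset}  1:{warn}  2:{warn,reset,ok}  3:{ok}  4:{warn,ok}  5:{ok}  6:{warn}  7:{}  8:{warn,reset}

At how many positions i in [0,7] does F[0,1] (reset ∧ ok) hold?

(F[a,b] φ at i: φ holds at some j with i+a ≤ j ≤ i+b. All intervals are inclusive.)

2

Evaluate at each i in [0,7]:
  i=0: ✗ (none in [0,1])
  i=1: ✓ (witness j=2)
  i=2: ✓ (witness j=2)
  i=3: ✗ (none in [3,4])
  i=4: ✗ (none in [4,5])
  i=5: ✗ (none in [5,6])
  i=6: ✗ (none in [6,7])
  i=7: ✗ (none in [7,8])
Positions where it holds: {1, 2} → 2.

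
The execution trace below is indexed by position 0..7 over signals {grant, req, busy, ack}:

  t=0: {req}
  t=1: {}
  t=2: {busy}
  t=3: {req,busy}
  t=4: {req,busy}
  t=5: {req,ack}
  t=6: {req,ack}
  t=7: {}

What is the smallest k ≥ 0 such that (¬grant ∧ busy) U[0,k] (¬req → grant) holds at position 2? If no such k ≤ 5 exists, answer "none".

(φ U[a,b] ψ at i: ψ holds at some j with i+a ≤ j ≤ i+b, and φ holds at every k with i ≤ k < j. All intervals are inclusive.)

Need earliest j ≥ 2 with (¬req → grant), and (¬grant ∧ busy) at every k in [2,j-1].
  j=2: rhs fails.
  j=3: rhs holds; lhs holds on [2,2]. k = 1.

1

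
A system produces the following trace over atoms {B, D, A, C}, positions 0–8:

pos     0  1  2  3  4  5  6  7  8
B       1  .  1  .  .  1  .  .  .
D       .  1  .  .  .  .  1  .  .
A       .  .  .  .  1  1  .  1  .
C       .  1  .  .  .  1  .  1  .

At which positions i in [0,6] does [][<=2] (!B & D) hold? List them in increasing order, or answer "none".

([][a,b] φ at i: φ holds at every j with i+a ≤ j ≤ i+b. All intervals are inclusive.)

Evaluate at each i in [0,6]:
  i=0: ✗ (fails at j=0)
  i=1: ✗ (fails at j=2)
  i=2: ✗ (fails at j=2)
  i=3: ✗ (fails at j=3)
  i=4: ✗ (fails at j=4)
  i=5: ✗ (fails at j=5)
  i=6: ✗ (fails at j=7)

none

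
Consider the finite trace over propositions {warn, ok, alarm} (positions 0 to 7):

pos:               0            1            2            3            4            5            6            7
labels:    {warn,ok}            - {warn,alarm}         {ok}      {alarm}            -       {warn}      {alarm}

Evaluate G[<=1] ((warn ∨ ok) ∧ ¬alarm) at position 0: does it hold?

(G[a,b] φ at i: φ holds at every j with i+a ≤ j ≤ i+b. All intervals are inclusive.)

False

Check ((warn ∨ ok) ∧ ¬alarm) at every j in [0,1]:
  j=0: true
  j=1: false
Fails at j=1 → formula fails.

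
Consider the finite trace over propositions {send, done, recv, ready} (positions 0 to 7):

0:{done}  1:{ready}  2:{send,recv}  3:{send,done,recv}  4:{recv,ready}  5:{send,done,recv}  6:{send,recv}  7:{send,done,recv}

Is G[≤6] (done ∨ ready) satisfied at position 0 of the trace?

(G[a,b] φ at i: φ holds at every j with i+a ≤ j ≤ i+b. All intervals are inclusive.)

No

Check (done ∨ ready) at every j in [0,6]:
  j=0: true
  j=1: true
  j=2: false
  j=3: true
  j=4: true
  j=5: true
  j=6: false
Fails at j=2 → formula fails.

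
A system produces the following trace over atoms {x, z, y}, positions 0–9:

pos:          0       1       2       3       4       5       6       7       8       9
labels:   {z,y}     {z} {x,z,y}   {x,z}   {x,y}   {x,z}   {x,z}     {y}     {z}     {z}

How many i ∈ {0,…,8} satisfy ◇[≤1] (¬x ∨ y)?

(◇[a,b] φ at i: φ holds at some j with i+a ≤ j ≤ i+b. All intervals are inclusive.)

Evaluate at each i in [0,8]:
  i=0: ✓ (witness j=0)
  i=1: ✓ (witness j=1)
  i=2: ✓ (witness j=2)
  i=3: ✓ (witness j=4)
  i=4: ✓ (witness j=4)
  i=5: ✗ (none in [5,6])
  i=6: ✓ (witness j=7)
  i=7: ✓ (witness j=7)
  i=8: ✓ (witness j=8)
Positions where it holds: {0, 1, 2, 3, 4, 6, 7, 8} → 8.

8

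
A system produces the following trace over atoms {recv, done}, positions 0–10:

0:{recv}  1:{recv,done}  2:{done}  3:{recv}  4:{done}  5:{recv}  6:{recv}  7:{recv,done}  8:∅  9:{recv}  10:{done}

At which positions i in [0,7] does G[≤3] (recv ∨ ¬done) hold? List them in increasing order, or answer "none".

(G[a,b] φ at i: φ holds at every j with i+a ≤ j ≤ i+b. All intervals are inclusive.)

Evaluate at each i in [0,7]:
  i=0: ✗ (fails at j=2)
  i=1: ✗ (fails at j=2)
  i=2: ✗ (fails at j=2)
  i=3: ✗ (fails at j=4)
  i=4: ✗ (fails at j=4)
  i=5: ✓ (all of [5,8])
  i=6: ✓ (all of [6,9])
  i=7: ✗ (fails at j=10)

5, 6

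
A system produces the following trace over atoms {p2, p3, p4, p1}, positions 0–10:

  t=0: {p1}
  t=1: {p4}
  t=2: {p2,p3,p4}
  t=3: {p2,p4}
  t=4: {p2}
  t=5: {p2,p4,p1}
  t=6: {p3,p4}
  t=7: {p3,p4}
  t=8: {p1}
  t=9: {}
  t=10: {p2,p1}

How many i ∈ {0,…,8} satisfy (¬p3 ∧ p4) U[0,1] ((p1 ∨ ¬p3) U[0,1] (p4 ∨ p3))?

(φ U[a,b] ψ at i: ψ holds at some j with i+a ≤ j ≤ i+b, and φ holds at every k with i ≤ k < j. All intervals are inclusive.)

Evaluate at each i in [0,8]:
  i=0: ✓ (rhs at j=0)
  i=1: ✓ (rhs at j=1)
  i=2: ✓ (rhs at j=2)
  i=3: ✓ (rhs at j=3)
  i=4: ✓ (rhs at j=4)
  i=5: ✓ (rhs at j=5)
  i=6: ✓ (rhs at j=6)
  i=7: ✓ (rhs at j=7)
  i=8: ✗ (no rhs in [8,9])
Positions where it holds: {0, 1, 2, 3, 4, 5, 6, 7} → 8.

8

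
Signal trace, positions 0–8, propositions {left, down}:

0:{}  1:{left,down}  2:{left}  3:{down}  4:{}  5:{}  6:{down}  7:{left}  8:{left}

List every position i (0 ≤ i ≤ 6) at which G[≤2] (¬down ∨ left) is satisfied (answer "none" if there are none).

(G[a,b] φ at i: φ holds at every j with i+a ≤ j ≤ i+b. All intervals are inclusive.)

0

Evaluate at each i in [0,6]:
  i=0: ✓ (all of [0,2])
  i=1: ✗ (fails at j=3)
  i=2: ✗ (fails at j=3)
  i=3: ✗ (fails at j=3)
  i=4: ✗ (fails at j=6)
  i=5: ✗ (fails at j=6)
  i=6: ✗ (fails at j=6)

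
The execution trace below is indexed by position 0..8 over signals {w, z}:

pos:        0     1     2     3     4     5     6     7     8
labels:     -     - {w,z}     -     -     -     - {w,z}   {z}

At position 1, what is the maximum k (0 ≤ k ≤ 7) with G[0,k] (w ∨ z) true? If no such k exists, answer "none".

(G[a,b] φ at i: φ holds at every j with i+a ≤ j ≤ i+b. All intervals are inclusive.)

(w ∨ z) must hold from j=1 onward; find where it first fails.
  j=1: fails → no k works.

none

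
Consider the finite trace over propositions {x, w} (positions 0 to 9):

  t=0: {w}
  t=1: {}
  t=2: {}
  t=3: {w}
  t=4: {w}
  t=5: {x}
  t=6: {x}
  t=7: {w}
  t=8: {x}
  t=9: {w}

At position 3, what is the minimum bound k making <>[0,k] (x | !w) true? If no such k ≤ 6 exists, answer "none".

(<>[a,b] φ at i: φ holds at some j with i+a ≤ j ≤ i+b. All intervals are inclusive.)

Scan j = 3,4,… for (x | !w):
  j=3: fails
  j=4: fails
  j=5: holds
First hit at j=5, so smallest k = 5-3 = 2.

2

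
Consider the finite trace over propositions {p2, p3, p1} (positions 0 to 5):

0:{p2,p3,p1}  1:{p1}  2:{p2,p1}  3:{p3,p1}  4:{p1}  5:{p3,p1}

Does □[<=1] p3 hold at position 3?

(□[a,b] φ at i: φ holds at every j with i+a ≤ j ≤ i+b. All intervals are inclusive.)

Does not hold

Check p3 at every j in [3,4]:
  j=3: true
  j=4: false
Fails at j=4 → formula fails.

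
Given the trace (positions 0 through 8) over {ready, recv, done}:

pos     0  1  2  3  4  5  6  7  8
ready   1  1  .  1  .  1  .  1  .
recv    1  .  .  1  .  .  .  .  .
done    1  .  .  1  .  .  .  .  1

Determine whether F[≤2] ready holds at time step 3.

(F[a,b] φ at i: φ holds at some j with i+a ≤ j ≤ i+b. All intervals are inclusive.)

Check ready at each j in [3,5]:
  j=3: true
  j=4: false
  j=5: true
Found at j=3 → formula holds.

Holds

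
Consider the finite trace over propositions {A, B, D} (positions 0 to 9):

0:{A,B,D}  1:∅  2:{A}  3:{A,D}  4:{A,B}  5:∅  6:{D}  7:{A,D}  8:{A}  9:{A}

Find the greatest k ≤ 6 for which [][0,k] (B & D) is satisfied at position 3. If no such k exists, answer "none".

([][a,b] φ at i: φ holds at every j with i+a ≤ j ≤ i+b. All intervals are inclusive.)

(B & D) must hold from j=3 onward; find where it first fails.
  j=3: fails → no k works.

none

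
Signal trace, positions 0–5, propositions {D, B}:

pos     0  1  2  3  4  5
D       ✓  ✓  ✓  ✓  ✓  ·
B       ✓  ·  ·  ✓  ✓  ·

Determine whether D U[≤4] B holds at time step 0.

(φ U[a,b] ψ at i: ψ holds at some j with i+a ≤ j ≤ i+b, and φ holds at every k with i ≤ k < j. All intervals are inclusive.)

Need some j in [0,4] with B, and D at every k in [0,j-1].
  j=0: B holds; no prefix to check → satisfied.

Yes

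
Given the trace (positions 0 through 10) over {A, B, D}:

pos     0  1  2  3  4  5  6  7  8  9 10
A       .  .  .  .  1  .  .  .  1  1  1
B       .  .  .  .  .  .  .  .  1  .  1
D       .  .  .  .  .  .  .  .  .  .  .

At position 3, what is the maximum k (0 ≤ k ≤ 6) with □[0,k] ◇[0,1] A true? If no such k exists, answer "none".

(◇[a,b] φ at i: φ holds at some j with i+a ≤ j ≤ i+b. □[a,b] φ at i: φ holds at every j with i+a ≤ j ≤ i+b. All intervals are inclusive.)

1

◇[0,1] A must hold from j=3 onward; find where it first fails.
  j=3: holds
  j=4: holds
  j=5: fails
Holds on [3,4], so largest k = 1.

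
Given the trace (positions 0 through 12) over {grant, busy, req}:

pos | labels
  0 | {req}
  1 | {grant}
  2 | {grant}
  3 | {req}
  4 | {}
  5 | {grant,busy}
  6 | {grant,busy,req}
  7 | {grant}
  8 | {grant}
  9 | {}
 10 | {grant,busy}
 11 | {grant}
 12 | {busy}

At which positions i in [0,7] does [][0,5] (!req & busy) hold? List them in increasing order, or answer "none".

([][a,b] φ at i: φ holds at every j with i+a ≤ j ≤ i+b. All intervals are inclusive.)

Evaluate at each i in [0,7]:
  i=0: ✗ (fails at j=0)
  i=1: ✗ (fails at j=1)
  i=2: ✗ (fails at j=2)
  i=3: ✗ (fails at j=3)
  i=4: ✗ (fails at j=4)
  i=5: ✗ (fails at j=6)
  i=6: ✗ (fails at j=6)
  i=7: ✗ (fails at j=7)

none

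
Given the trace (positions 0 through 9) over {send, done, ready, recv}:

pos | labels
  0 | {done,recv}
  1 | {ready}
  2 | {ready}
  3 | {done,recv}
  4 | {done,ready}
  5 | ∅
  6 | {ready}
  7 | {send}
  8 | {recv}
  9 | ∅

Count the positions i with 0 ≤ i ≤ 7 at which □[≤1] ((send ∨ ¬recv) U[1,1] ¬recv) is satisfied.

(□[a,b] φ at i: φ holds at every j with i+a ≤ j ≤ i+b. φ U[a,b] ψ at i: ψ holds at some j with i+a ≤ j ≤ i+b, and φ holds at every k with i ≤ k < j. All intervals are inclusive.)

Evaluate at each i in [0,7]:
  i=0: ✗ (fails at j=0)
  i=1: ✗ (fails at j=2)
  i=2: ✗ (fails at j=2)
  i=3: ✗ (fails at j=3)
  i=4: ✓ (all of [4,5])
  i=5: ✓ (all of [5,6])
  i=6: ✗ (fails at j=7)
  i=7: ✗ (fails at j=7)
Positions where it holds: {4, 5} → 2.

2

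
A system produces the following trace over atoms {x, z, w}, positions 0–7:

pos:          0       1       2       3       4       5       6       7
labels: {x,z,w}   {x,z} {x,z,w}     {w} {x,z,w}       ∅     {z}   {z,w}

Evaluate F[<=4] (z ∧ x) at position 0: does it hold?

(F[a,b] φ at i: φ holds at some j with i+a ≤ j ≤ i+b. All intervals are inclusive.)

Check (z ∧ x) at each j in [0,4]:
  j=0: true
  j=1: true
  j=2: true
  j=3: false
  j=4: true
Found at j=0 → formula holds.

Yes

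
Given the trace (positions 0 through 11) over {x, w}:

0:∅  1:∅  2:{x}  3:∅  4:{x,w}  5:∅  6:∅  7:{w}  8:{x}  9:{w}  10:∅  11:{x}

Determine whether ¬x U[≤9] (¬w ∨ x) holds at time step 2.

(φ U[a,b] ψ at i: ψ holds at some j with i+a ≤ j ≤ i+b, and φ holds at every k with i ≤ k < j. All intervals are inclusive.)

Yes

Need some j in [2,11] with (¬w ∨ x), and ¬x at every k in [2,j-1].
  j=2: (¬w ∨ x) holds; no prefix to check → satisfied.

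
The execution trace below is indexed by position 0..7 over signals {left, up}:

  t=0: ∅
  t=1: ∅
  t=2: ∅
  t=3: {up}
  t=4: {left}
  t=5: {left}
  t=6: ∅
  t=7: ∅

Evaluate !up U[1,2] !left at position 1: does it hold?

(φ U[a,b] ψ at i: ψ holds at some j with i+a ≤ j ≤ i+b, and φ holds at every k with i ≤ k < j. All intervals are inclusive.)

Need some j in [2,3] with !left, and !up at every k in [1,j-1].
  j=2: !left holds; !up holds at every k in [1,1] → satisfied.

Holds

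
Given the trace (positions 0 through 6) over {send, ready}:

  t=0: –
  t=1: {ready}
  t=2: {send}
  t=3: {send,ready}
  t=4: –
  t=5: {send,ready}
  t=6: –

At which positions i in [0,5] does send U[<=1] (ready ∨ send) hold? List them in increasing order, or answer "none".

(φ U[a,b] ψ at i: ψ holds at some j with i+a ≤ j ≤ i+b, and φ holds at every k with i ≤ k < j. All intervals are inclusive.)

Evaluate at each i in [0,5]:
  i=0: ✗ (lhs fails at k=0 before rhs at j=1)
  i=1: ✓ (rhs at j=1)
  i=2: ✓ (rhs at j=2)
  i=3: ✓ (rhs at j=3)
  i=4: ✗ (lhs fails at k=4 before rhs at j=5)
  i=5: ✓ (rhs at j=5)

1, 2, 3, 5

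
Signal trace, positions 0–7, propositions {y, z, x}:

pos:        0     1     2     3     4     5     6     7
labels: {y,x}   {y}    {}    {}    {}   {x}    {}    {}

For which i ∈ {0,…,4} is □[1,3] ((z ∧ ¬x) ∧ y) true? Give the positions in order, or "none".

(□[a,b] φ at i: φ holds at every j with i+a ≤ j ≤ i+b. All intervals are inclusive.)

Evaluate at each i in [0,4]:
  i=0: ✗ (fails at j=1)
  i=1: ✗ (fails at j=2)
  i=2: ✗ (fails at j=3)
  i=3: ✗ (fails at j=4)
  i=4: ✗ (fails at j=5)

none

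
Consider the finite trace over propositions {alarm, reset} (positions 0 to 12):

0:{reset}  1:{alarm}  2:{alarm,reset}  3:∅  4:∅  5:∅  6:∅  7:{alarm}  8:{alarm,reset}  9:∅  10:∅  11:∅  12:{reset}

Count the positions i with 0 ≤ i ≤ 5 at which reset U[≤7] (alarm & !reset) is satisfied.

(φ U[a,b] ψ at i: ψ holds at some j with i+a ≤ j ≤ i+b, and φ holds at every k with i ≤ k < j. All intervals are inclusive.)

2

Evaluate at each i in [0,5]:
  i=0: ✓ (rhs at j=1; lhs holds on [0,0])
  i=1: ✓ (rhs at j=1)
  i=2: ✗ (lhs fails at k=3 before rhs at j=7)
  i=3: ✗ (lhs fails at k=3 before rhs at j=7)
  i=4: ✗ (lhs fails at k=4 before rhs at j=7)
  i=5: ✗ (lhs fails at k=5 before rhs at j=7)
Positions where it holds: {0, 1} → 2.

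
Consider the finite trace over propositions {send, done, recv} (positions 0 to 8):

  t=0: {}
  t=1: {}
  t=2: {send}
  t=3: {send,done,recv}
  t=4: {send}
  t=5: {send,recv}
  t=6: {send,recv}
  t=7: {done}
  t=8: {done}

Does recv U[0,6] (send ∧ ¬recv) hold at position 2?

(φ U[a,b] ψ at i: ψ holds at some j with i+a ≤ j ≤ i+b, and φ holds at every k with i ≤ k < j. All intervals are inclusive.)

Need some j in [2,8] with (send ∧ ¬recv), and recv at every k in [2,j-1].
  j=2: (send ∧ ¬recv) holds; no prefix to check → satisfied.

Yes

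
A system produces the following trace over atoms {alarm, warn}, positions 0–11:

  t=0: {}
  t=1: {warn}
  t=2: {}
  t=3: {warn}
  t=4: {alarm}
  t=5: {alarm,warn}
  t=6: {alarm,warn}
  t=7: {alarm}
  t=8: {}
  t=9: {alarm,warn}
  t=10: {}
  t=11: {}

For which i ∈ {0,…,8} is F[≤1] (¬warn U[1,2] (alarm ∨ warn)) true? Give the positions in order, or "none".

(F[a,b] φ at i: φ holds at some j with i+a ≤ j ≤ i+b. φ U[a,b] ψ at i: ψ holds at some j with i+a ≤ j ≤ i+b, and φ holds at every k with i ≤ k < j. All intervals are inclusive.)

0, 1, 2, 3, 4, 6, 7, 8

Evaluate at each i in [0,8]:
  i=0: ✓ (witness j=0)
  i=1: ✓ (witness j=2)
  i=2: ✓ (witness j=2)
  i=3: ✓ (witness j=4)
  i=4: ✓ (witness j=4)
  i=5: ✗ (none in [5,6])
  i=6: ✓ (witness j=7)
  i=7: ✓ (witness j=7)
  i=8: ✓ (witness j=8)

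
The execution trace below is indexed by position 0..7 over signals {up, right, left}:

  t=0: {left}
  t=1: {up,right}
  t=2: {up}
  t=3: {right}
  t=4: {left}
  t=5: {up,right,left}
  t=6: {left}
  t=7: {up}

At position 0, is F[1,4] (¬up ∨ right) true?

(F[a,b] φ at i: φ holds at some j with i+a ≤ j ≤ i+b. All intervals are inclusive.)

Yes

Check (¬up ∨ right) at each j in [1,4]:
  j=1: true
  j=2: false
  j=3: true
  j=4: true
Found at j=1 → formula holds.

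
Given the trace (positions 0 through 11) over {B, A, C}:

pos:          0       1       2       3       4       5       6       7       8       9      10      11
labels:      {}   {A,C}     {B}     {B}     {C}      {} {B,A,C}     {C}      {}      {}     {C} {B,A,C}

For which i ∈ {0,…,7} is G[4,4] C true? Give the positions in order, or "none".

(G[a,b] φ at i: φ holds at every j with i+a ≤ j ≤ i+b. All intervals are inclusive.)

0, 2, 3, 6, 7

Evaluate at each i in [0,7]:
  i=0: ✓ (all of [4,4])
  i=1: ✗ (fails at j=5)
  i=2: ✓ (all of [6,6])
  i=3: ✓ (all of [7,7])
  i=4: ✗ (fails at j=8)
  i=5: ✗ (fails at j=9)
  i=6: ✓ (all of [10,10])
  i=7: ✓ (all of [11,11])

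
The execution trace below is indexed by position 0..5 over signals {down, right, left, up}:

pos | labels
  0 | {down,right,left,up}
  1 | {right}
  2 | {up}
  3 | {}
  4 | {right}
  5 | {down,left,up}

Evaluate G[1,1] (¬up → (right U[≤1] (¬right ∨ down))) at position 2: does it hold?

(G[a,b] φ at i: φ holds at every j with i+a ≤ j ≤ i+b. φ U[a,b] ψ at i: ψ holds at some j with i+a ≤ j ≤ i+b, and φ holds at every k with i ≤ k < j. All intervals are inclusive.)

Yes

Check (¬up → (right U[≤1] (¬right ∨ down))) at every j in [3,3]:
  j=3: antecedent true; consequent holds → ✓
All positions satisfy it → formula holds.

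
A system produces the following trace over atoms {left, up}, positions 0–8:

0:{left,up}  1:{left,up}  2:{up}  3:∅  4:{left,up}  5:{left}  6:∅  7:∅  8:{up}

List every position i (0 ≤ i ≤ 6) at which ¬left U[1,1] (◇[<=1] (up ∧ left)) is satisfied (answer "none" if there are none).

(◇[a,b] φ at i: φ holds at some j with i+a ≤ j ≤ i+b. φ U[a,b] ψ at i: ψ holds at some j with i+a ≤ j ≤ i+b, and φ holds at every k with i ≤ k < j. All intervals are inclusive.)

2, 3

Evaluate at each i in [0,6]:
  i=0: ✗ (lhs fails at k=0 before rhs at j=1)
  i=1: ✗ (no rhs in [2,2])
  i=2: ✓ (rhs at j=3; lhs holds on [2,2])
  i=3: ✓ (rhs at j=4; lhs holds on [3,3])
  i=4: ✗ (no rhs in [5,5])
  i=5: ✗ (no rhs in [6,6])
  i=6: ✗ (no rhs in [7,7])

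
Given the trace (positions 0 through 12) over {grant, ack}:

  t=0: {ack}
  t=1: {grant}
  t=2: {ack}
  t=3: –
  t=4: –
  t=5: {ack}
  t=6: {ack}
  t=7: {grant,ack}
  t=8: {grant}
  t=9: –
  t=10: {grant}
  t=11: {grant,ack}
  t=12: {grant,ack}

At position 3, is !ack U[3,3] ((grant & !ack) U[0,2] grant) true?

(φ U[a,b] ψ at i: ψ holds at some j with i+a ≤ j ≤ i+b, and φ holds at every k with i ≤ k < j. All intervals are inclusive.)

Need some j in [6,6] with ((grant & !ack) U[0,2] grant), and !ack at every k in [3,j-1].
  j=6: ((grant & !ack) U[0,2] grant) — fails.
No j in the window works → until fails.

Does not hold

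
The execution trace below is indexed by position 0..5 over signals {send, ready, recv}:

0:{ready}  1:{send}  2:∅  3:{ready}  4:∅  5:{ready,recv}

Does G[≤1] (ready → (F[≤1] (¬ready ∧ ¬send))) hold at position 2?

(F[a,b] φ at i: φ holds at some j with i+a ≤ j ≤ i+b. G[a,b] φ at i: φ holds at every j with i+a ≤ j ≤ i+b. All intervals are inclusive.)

Check (ready → (F[≤1] (¬ready ∧ ¬send))) at every j in [2,3]:
  j=2: antecedent false → ✓
  j=3: antecedent true; consequent holds (witness at 4) → ✓
All positions satisfy it → formula holds.

Holds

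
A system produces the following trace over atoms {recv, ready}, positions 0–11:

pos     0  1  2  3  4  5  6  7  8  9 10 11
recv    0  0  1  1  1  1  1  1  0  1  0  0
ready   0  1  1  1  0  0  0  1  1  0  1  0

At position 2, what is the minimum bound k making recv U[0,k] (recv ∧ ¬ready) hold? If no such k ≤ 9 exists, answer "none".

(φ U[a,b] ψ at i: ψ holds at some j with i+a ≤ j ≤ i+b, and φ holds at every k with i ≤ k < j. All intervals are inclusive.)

Need earliest j ≥ 2 with (recv ∧ ¬ready), and recv at every k in [2,j-1].
  j=2: rhs fails.
  j=3: rhs fails.
  j=4: rhs holds; lhs holds on [2,3]. k = 2.

2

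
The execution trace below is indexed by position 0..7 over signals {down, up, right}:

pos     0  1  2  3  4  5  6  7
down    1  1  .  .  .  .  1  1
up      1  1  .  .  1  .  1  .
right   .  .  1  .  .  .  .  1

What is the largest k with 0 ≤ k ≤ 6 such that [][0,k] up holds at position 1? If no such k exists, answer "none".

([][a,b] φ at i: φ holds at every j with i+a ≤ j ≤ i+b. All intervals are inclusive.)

up must hold from j=1 onward; find where it first fails.
  j=1: holds
  j=2: fails
Holds on [1,1], so largest k = 0.

0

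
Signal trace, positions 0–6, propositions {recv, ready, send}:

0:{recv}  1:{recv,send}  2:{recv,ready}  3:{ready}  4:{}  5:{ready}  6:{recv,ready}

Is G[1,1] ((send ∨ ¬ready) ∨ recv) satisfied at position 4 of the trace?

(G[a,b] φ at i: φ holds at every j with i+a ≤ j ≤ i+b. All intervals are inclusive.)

Check ((send ∨ ¬ready) ∨ recv) at every j in [5,5]:
  j=5: false
Fails at j=5 → formula fails.

Does not hold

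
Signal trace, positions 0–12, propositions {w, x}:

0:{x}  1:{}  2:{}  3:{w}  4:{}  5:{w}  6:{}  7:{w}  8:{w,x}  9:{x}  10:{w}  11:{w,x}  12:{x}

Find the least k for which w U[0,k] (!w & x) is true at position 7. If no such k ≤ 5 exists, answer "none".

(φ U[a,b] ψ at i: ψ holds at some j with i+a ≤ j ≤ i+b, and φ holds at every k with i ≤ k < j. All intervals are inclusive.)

Need earliest j ≥ 7 with (!w & x), and w at every k in [7,j-1].
  j=7: rhs fails.
  j=8: rhs fails.
  j=9: rhs holds; lhs holds on [7,8]. k = 2.

2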